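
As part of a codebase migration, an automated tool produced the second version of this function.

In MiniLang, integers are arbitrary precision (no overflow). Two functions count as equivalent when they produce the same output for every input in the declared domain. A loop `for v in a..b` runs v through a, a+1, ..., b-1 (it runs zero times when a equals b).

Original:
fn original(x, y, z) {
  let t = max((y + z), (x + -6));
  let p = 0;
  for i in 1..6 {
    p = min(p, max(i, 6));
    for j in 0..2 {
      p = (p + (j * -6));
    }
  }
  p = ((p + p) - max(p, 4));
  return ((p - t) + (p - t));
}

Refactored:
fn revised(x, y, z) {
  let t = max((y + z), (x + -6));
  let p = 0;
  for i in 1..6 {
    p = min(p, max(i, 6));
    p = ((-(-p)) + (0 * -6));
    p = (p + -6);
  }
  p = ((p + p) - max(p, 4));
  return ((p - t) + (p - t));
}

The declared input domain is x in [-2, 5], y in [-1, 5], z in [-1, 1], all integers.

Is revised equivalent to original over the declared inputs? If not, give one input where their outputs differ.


Equivalent — the differences include constant usage differs, plus loop structure differs, plus local variable names differ, plus arithmetic usage differs, yet no declared input distinguishes the two.
As a probe, take x=-2, y=0, z=-1: original runs t becomes -1; next p becomes 0; next at i=1:; next p becomes 0; next at j=0:; next p becomes 0; next at j=1:; next p becomes -6; next at i=2:; next p becomes -6; next at j=0:; next p becomes -6; next at j=1:; next p becomes -12; next at i=3:; next p becomes -12; next at j=0:; next p becomes -12; next at j=1:; next p becomes -18; next at i=4:; next p becomes -18; next at j=0:; next p becomes -18; next at j=1:; next p becomes -24; next at i=5:; next p becomes -24; next at j=0:; next p becomes -24; next at j=1:; next p becomes -30; next p becomes -64; next final value -126; revised runs t becomes -1; next p becomes 0; next at i=1:; next p becomes 0; next p becomes 0; next p becomes -6; next at i=2:; next p becomes -6; next p becomes -6; next p becomes -12; next at i=3:; next p becomes -12; next p becomes -12; next p becomes -18; next at i=4:; next p becomes -18; next p becomes -18; next p becomes -24; next at i=5:; next p becomes -24; next p becomes -24; next p becomes -30; next p becomes -64; next final value -126; both end at -126.
Every one of the 168 inputs gives matching results.
verdict: equivalent


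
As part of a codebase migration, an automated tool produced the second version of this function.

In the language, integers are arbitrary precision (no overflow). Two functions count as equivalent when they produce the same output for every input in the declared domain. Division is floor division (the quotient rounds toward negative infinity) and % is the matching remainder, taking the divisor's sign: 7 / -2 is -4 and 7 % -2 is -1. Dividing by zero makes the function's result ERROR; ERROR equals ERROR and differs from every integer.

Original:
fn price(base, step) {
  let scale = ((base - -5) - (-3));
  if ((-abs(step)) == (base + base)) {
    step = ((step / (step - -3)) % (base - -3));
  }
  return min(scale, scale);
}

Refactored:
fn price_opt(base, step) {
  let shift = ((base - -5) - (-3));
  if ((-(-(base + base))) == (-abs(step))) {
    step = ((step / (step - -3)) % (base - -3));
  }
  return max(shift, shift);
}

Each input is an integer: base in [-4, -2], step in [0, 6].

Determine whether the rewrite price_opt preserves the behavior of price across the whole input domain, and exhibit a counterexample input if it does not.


Equivalent. There is a behavioral-looking edit here, yet the outcome never shifts on this domain.
Across all 21 domain points the two functions coincide.
As a probe, take base=-3, step=5: price runs scale becomes 5; next ((-abs(step)) == (base + base)) evaluates to false; next final value 5; price_opt runs shift becomes 5; next ((-(-(base + base))) == (-abs(step))) evaluates to false; next final value 5; both end at 5.
verdict: equivalent


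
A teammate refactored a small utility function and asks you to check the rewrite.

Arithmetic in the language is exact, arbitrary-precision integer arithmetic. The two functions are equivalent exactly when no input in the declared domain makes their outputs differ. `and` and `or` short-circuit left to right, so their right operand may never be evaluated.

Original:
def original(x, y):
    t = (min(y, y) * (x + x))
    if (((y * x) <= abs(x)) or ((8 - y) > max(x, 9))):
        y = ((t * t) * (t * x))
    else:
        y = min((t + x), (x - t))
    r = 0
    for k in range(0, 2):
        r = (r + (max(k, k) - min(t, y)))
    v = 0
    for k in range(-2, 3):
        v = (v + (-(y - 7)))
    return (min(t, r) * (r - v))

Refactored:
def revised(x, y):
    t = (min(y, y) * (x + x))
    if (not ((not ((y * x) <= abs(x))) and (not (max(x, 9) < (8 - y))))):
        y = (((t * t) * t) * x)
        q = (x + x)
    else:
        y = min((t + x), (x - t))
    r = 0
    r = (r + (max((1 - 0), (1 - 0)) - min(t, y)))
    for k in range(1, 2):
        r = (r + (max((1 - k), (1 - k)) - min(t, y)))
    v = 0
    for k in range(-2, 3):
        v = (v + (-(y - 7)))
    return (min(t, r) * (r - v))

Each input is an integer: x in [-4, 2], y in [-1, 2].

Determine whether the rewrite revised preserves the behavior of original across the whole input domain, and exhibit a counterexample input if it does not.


This is a faithful refactor — constant usage differs; min/max/abs usage differs; loop structure differs; boolean connective usage differs; local variable names differ; comparison usage differs; statement counts differ; arithmetic usage differs, but the computed results match everywhere.
Spot check at x=0, y=1 — original: t=0, then (((y * x) <= abs(x)) or ((8 - y) > max(x, 9))) is true, then y=0, then r=0, then (k=0), then r=0, then (k=1), then r=1, then v=0, then (k=-2), then v=7, then (k=-1), then v=14, then (k=0), then v=21, then (k=1), then v=28, then (k=2), then v=35, then returns 0. revised: t=0, then (not ((not ((y * x) <= abs(x))) and (not (max(x, 9) < (8 - y))))) is true, then y=0, then q=0, then r=0, then r=1, then (k=1), then r=1, then v=0, then (k=-2), then v=7, then (k=-1), then v=14, then (k=0), then v=21, then (k=1), then v=28, then (k=2), then v=35, then returns 0. Both give 0.
Checked all 28 inputs in the declared domain: the outputs agree on every one.
verdict: equivalent


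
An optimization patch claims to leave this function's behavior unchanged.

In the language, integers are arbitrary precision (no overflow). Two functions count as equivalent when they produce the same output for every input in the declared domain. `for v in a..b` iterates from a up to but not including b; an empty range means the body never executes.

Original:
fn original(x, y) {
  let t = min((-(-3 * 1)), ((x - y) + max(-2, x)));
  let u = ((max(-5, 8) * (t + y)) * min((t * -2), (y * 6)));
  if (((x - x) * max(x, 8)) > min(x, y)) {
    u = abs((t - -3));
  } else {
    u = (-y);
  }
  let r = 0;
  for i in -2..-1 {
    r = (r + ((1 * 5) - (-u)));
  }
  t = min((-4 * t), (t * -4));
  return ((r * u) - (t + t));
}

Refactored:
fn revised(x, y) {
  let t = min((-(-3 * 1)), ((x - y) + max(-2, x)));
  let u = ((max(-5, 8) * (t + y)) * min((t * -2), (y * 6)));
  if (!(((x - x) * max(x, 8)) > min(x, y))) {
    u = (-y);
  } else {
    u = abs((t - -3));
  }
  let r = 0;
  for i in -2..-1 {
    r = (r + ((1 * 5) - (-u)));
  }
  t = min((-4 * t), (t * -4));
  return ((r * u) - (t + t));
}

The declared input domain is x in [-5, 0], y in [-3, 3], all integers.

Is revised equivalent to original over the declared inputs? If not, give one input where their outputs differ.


Side by side, the visible changes include: boolean connective usage differs.
One worked example (x=-2, y=2) — original: t=-6, then u=-384, then (((x - x) * max(x, 8)) > min(x, y)) is true, then u=3, then r=0, then (i=-2), then r=8, then t=24, then returns -24; revised: t=-6, then u=-384, then (!(((x - x) * max(x, 8)) > min(x, y))) is false, then u=3, then r=0, then (i=-2), then r=8, then t=24, then returns -24; agreement on -24.
Sweeping the whole domain (42 inputs) finds no disagreement.
verdict: equivalent


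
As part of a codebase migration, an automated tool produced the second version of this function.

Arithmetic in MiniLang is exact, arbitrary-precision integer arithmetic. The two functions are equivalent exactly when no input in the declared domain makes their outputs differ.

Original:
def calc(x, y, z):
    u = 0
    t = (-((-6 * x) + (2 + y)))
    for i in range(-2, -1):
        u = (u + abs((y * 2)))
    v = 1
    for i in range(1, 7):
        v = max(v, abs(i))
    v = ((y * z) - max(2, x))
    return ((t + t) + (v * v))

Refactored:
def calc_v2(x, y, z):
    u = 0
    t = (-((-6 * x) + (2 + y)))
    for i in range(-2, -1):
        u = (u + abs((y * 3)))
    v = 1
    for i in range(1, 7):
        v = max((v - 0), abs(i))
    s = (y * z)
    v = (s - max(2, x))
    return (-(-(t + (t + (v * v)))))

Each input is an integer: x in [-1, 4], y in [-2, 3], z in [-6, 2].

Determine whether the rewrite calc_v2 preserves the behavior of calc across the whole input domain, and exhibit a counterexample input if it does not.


The edit looks behavioral (`2` became `3`), but over these ranges it never changes the outcome.
One worked example (x=4, y=2, z=-1) — calc: u=0, then t=20, then (i=-2), then u=4, then v=1, then (i=1), then v=1, then (i=2), then v=2, then (i=3), then v=3, then (i=4), then v=4, then (i=5), then v=5, then (i=6), then v=6, then v=-6, then returns 76; calc_v2: u=0, then t=20, then (i=-2), then u=6, then v=1, then (i=1), then v=1, then (i=2), then v=2, then (i=3), then v=3, then (i=4), then v=4, then (i=5), then v=5, then (i=6), then v=6, then s=-2, then v=-6, then returns 76; agreement on 76.
Across all 324 domain points the two functions coincide.
verdict: equivalent


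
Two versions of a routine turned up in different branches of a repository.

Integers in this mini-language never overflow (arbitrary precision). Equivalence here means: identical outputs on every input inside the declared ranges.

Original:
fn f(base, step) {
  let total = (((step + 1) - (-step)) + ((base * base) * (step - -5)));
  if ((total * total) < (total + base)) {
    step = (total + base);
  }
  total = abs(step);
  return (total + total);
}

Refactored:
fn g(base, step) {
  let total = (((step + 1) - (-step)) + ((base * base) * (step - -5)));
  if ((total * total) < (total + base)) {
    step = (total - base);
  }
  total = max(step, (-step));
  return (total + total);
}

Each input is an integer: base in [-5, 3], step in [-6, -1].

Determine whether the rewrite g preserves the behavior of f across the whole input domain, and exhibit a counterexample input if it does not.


There is a counterexample at base=3, step=-4: 10 on one side, 2 on the other.
f: total = 2; ((total * total) < (total + base)) -> true; step = 5; total = 5; return 10
g: total = 2; ((total * total) < (total + base)) -> true; step = -1; total = 1; return 2
verdict: not equivalent; witness: base=3, step=-4


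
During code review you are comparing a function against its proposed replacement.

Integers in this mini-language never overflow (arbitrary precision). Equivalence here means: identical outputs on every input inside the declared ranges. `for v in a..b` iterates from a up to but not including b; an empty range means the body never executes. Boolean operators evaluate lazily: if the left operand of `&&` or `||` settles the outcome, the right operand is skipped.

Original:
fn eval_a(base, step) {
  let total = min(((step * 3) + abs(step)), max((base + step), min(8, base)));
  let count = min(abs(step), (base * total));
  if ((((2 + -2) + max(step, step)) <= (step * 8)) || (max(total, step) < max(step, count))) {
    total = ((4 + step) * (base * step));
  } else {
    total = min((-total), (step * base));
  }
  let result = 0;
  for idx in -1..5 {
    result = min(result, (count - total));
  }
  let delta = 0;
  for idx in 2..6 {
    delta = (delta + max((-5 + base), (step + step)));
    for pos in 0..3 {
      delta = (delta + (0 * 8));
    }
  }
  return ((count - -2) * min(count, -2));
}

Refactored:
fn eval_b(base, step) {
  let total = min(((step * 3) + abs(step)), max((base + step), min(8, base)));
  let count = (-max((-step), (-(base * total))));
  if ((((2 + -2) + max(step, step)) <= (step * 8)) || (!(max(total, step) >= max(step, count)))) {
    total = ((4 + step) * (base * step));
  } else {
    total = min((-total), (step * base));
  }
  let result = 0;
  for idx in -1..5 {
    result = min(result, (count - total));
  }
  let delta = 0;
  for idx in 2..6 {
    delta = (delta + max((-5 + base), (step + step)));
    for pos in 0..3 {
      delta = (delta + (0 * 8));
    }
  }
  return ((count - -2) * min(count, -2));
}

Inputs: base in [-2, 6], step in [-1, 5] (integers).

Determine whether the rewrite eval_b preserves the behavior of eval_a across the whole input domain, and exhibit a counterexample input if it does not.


There is a counterexample at base=-2, step=-1: -6 on one side, -2 on the other.
eval_a: total=-2, then count=1, then ((((2 + -2) + max(step, step)) <= (step * 8)) || (max(total, step) < max(step, count))) is true, then total=6, then result=0, then (idx=-1), then result=-5, then (idx=0), then result=-5, then (idx=1), then result=-5, then (idx=2), then result=-5, then (idx=3), then result=-5, then (idx=4), then result=-5, then delta=0, then (idx=2), then delta=-2, then (pos=0), then delta=-2, then (pos=1), then delta=-2, then (pos=2), then delta=-2, then (idx=3), then delta=-4, then (pos=0), then delta=-4, then (pos=1), then delta=-4, then (pos=2), then delta=-4, then (idx=4), then delta=-6, then (pos=0), then delta=-6, then (pos=1), then delta=-6, then (pos=2), then delta=-6, then (idx=5), then delta=-8, then (pos=0), then delta=-8, then (pos=1), then delta=-8, then (pos=2), then delta=-8, then returns -6
eval_b: total=-2, then count=-1, then ((((2 + -2) + max(step, step)) <= (step * 8)) || (!(max(total, step) >= max(step, count)))) is false, then total=2, then result=0, then (idx=-1), then result=-3, then (idx=0), then result=-3, then (idx=1), then result=-3, then (idx=2), then result=-3, then (idx=3), then result=-3, then (idx=4), then result=-3, then delta=0, then (idx=2), then delta=-2, then (pos=0), then delta=-2, then (pos=1), then delta=-2, then (pos=2), then delta=-2, then (idx=3), then delta=-4, then (pos=0), then delta=-4, then (pos=1), then delta=-4, then (pos=2), then delta=-4, then (idx=4), then delta=-6, then (pos=0), then delta=-6, then (pos=1), then delta=-6, then (pos=2), then delta=-6, then (idx=5), then delta=-8, then (pos=0), then delta=-8, then (pos=1), then delta=-8, then (pos=2), then delta=-8, then returns -2
verdict: not equivalent; witness: base=-2, step=-1


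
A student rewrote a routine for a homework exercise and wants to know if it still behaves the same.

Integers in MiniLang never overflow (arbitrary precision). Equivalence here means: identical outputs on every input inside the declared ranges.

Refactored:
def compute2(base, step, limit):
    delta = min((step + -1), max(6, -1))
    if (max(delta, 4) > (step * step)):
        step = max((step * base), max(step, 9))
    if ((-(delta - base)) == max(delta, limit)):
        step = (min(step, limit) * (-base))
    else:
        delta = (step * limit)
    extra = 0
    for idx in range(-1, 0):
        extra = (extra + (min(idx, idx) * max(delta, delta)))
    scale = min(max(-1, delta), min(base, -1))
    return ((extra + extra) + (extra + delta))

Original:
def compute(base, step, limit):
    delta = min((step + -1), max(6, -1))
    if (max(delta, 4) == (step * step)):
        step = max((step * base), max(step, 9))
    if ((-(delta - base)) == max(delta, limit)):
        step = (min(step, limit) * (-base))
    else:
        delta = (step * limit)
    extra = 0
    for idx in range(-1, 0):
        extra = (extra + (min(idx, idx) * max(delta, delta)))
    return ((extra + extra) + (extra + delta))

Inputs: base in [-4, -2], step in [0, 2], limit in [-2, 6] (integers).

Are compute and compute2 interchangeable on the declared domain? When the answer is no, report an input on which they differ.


There is a counterexample at base=-4, step=0, limit=-2: 0 on one side, 36 on the other.
compute: delta becomes -1; next (max(delta, 4) == (step * step)) evaluates to false; next ((-(delta - base)) == max(delta, limit)) evaluates to false; next delta becomes 0; next extra becomes 0; next at idx=-1:; next extra becomes 0; next final value 0
compute2: delta becomes -1; next (max(delta, 4) > (step * step)) evaluates to true; next step becomes 9; next ((-(delta - base)) == max(delta, limit)) evaluates to false; next delta becomes -18; next extra becomes 0; next at idx=-1:; next extra becomes 18; next scale becomes -4; next final value 36
verdict: not equivalent; witness: base=-4, step=0, limit=-2


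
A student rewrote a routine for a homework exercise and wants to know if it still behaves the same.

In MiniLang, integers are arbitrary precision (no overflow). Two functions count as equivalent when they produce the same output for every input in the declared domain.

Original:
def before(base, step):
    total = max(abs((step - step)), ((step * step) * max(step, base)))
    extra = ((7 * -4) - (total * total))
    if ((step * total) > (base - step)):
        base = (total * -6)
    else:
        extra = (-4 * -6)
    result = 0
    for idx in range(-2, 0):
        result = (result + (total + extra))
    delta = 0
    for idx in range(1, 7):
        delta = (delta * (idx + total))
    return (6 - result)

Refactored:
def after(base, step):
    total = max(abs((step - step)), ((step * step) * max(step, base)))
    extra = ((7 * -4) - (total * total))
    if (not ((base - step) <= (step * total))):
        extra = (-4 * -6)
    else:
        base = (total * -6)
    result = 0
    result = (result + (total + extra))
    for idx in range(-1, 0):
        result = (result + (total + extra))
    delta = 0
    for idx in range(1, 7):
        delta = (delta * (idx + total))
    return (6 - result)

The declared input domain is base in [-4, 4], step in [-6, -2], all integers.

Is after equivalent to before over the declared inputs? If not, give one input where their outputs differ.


Consider the input base=-4, step=-4.
before: total=0, then extra=-28, then ((step * total) > (base - step)) is false, then extra=24, then result=0, then (idx=-2), then result=24, then (idx=-1), then result=48, then delta=0, then (idx=1), then delta=0, then (idx=2), then delta=0, then (idx=3), then delta=0, then (idx=4), then delta=0, then (idx=5), then delta=0, then (idx=6), then delta=0, then returns -42
after: total=0, then extra=-28, then (not ((base - step) <= (step * total))) is false, then base=0, then result=0, then result=-28, then (idx=-1), then result=-56, then delta=0, then (idx=1), then delta=0, then (idx=2), then delta=0, then (idx=3), then delta=0, then (idx=4), then delta=0, then (idx=5), then delta=0, then (idx=6), then delta=0, then returns 62
-42 and 62 differ, so these are not the same function on this domain.
verdict: not equivalent; witness: base=-4, step=-4


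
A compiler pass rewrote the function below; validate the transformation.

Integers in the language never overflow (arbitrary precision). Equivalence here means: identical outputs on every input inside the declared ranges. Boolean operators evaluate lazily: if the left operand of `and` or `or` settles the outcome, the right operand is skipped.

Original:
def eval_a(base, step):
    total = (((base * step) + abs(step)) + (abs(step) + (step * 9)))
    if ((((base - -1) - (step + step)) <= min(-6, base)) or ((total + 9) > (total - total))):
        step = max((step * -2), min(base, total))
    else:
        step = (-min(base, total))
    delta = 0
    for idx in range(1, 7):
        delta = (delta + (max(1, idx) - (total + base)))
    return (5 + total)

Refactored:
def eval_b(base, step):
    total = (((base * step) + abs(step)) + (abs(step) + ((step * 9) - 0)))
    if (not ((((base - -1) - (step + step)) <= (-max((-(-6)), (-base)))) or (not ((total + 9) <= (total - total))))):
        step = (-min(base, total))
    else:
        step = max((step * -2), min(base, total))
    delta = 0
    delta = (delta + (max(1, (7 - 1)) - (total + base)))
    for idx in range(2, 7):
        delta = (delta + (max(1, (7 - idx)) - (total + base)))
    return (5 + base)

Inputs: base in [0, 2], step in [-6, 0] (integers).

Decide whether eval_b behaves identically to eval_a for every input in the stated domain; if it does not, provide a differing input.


Take base=0, step=-6.
eval_a: total=-42, then ((((base - -1) - (step + step)) <= min(-6, base)) or ((total + 9) > (total - total))) is false, then step=42, then delta=0, then (idx=1), then delta=43, then (idx=2), then delta=87, then (idx=3), then delta=132, then (idx=4), then delta=178, then (idx=5), then delta=225, then (idx=6), then delta=273, then returns -37
eval_b: total=-42, then (not ((((base - -1) - (step + step)) <= (-max((-(-6)), (-base)))) or (not ((total + 9) <= (total - total))))) is true, then step=42, then delta=0, then delta=48, then (idx=2), then delta=95, then (idx=3), then delta=141, then (idx=4), then delta=186, then (idx=5), then delta=230, then (idx=6), then delta=273, then returns 5
-37 != 5, so the rewrite changes behavior.
verdict: not equivalent; witness: base=0, step=-6


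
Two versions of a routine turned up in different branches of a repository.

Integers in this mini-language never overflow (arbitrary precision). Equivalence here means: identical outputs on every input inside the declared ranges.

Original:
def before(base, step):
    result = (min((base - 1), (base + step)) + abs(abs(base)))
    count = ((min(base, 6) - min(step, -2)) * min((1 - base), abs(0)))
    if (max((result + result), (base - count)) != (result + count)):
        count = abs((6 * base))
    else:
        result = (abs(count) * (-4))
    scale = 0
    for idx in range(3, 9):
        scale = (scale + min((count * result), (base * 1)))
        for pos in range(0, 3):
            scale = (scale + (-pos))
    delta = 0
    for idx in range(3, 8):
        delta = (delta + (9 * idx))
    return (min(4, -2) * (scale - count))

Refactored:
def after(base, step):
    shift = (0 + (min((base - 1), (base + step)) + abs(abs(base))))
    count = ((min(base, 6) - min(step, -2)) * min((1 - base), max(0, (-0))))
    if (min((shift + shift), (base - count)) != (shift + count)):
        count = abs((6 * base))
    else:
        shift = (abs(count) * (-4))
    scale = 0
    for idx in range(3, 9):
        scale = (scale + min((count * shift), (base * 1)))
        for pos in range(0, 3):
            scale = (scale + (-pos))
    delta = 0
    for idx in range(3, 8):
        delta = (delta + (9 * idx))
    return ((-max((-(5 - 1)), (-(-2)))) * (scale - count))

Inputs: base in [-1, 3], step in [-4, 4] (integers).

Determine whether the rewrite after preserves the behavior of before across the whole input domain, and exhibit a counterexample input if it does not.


Try base=-1, step=-1.
before: result=-1, then count=0, then (max((result + result), (base - count)) != (result + count)) is false, then result=0, then scale=0, then (idx=3), then scale=-1, then (pos=0), then scale=-1, then (pos=1), then scale=-2, then (pos=2), then scale=-4, then (idx=4), then scale=-5, then (pos=0), then scale=-5, then (pos=1), then scale=-6, then (pos=2), then scale=-8, then (idx=5), then scale=-9, then (pos=0), then scale=-9, then (pos=1), then scale=-10, then (pos=2), then scale=-12, then (idx=6), then scale=-13, then (pos=0), then scale=-13, then (pos=1), then scale=-14, then (pos=2), then scale=-16, then (idx=7), then scale=-17, then (pos=0), then scale=-17, then (pos=1), then scale=-18, then (pos=2), then scale=-20, then (idx=8), then scale=-21, then (pos=0), then scale=-21, then (pos=1), then scale=-22, then (pos=2), then scale=-24, then delta=0, then (idx=3), then delta=27, then (idx=4), then delta=63, then (idx=5), then delta=108, then (idx=6), then delta=162, then (idx=7), then delta=225, then returns 48
after: shift=-1, then count=0, then (min((shift + shift), (base - count)) != (shift + count)) is true, then count=6, then scale=0, then (idx=3), then scale=-6, then (pos=0), then scale=-6, then (pos=1), then scale=-7, then (pos=2), then scale=-9, then (idx=4), then scale=-15, then (pos=0), then scale=-15, then (pos=1), then scale=-16, then (pos=2), then scale=-18, then (idx=5), then scale=-24, then (pos=0), then scale=-24, then (pos=1), then scale=-25, then (pos=2), then scale=-27, then (idx=6), then scale=-33, then (pos=0), then scale=-33, then (pos=1), then scale=-34, then (pos=2), then scale=-36, then (idx=7), then scale=-42, then (pos=0), then scale=-42, then (pos=1), then scale=-43, then (pos=2), then scale=-45, then (idx=8), then scale=-51, then (pos=0), then scale=-51, then (pos=1), then scale=-52, then (pos=2), then scale=-54, then delta=0, then (idx=3), then delta=27, then (idx=4), then delta=63, then (idx=5), then delta=108, then (idx=6), then delta=162, then (idx=7), then delta=225, then returns 120
48 and 120 differ, so these are not the same function on this domain.
verdict: not equivalent; witness: base=-1, step=-1


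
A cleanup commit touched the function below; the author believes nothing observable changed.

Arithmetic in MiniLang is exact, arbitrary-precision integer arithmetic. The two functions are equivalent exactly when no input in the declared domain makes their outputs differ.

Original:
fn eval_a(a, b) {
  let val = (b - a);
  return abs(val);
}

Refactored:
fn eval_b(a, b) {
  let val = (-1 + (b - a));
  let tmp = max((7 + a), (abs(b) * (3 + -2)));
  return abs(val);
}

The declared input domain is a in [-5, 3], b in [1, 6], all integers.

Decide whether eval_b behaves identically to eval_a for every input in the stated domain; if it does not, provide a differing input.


Try a=-5, b=1.
eval_a: val = 6; return 6
eval_b: val = 5; tmp = 2; return 5
6 vs 5 — the two versions disagree here.
verdict: not equivalent; witness: a=-5, b=1


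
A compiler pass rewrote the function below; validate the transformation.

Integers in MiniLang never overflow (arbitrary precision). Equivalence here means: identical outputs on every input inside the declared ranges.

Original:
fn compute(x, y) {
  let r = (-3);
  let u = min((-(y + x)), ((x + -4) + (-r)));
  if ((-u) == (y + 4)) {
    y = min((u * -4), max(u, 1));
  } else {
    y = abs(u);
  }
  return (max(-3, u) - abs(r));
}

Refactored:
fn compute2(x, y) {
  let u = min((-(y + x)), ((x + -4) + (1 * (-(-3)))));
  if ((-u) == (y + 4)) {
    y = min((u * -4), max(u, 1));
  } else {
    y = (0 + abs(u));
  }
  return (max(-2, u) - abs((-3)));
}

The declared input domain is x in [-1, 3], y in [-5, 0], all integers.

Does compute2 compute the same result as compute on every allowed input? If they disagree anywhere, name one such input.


There is a counterexample at x=3, y=0: -6 on one side, -5 on the other.
compute: r = -3; u = -3; ((-u) == (y + 4)) -> false; y = 3; return -6
compute2: u = -3; ((-u) == (y + 4)) -> false; y = 3; return -5
verdict: not equivalent; witness: x=3, y=0


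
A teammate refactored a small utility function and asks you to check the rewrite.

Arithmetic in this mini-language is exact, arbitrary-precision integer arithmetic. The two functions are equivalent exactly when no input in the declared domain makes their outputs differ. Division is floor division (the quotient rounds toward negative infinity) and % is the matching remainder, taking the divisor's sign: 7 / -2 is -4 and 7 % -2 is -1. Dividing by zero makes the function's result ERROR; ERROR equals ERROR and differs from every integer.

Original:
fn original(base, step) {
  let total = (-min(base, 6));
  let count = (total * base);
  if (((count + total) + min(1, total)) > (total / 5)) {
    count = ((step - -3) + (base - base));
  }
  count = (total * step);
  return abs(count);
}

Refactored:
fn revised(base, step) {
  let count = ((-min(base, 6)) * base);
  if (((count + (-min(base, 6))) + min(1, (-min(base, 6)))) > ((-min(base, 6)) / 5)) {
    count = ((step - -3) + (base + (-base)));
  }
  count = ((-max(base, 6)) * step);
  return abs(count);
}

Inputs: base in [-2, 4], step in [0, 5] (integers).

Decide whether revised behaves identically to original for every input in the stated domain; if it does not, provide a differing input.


Evaluate both at base=-2, step=1.
original: total=2, then count=-4, then (((count + total) + min(1, total)) > (total / 5)) is false, then count=2, then returns 2
revised: count=-4, then (((count + (-min(base, 6))) + min(1, (-min(base, 6)))) > ((-min(base, 6)) / 5)) is false, then count=-6, then returns 6
2 against 6: the behavior changed.
verdict: not equivalent; witness: base=-2, step=1


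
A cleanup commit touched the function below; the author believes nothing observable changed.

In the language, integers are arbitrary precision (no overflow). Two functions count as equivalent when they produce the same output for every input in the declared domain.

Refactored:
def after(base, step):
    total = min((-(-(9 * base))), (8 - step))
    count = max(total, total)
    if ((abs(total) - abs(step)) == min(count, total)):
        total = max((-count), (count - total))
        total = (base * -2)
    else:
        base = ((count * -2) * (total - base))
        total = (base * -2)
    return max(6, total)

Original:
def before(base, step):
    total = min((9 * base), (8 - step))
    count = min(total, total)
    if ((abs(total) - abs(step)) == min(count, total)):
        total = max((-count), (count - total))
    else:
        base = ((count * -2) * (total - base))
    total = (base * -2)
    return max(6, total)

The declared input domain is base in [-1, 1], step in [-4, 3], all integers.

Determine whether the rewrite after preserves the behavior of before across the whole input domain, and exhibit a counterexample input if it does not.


The edit looks behavioral (`min(total, total)` became `max(total, total)`), but over these ranges it never changes the outcome; all 24 inputs agree.
verdict: equivalent


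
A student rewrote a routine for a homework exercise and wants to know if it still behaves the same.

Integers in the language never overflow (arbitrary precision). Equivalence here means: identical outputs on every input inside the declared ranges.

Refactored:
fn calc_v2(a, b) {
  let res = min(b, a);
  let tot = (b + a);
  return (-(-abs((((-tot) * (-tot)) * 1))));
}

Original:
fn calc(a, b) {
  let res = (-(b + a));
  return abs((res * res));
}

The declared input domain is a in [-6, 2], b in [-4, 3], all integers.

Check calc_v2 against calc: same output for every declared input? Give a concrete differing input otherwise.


The two versions differ — the changes include min/max/abs usage differs, and constant usage differs, and local variable names differ, and arithmetic usage differs, and statement counts differ.
One worked example (a=0, b=-4) — calc: res = 4; return 16; calc_v2: res = -4; tot = -4; return 16; agreement on 16.
Sweeping the whole domain (72 inputs) finds no disagreement.
verdict: equivalent


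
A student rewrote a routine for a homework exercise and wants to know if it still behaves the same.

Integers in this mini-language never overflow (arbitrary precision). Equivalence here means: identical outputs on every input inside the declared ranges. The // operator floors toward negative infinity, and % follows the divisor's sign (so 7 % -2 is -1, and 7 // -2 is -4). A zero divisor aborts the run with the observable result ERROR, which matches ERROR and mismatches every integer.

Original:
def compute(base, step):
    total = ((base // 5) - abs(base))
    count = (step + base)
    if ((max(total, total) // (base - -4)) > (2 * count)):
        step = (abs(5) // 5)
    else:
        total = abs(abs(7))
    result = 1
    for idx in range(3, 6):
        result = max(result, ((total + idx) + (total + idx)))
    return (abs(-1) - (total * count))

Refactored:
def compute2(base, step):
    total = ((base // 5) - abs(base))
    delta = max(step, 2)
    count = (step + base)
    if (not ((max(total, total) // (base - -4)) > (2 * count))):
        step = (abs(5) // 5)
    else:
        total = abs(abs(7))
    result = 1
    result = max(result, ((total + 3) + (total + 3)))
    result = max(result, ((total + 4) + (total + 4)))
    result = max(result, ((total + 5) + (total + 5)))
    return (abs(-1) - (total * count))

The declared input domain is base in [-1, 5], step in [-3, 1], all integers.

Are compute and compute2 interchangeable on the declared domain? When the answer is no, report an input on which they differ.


These are not equivalent — on base=-1, step=-3 the outputs split (-7 vs 29).
compute: total = -2; count = -4; ((max(total, total) // (base - -4)) > (2 * count)) -> true; step = 1; result = 1; [idx=3]; result = 2; [idx=4]; result = 4; [idx=5]; result = 6; return -7
compute2: total = -2; delta = 2; count = -4; (not ((max(total, total) // (base - -4)) > (2 * count))) -> false; total = 7; result = 1; result = 20; result = 22; result = 24; return 29
verdict: not equivalent; witness: base=-1, step=-3


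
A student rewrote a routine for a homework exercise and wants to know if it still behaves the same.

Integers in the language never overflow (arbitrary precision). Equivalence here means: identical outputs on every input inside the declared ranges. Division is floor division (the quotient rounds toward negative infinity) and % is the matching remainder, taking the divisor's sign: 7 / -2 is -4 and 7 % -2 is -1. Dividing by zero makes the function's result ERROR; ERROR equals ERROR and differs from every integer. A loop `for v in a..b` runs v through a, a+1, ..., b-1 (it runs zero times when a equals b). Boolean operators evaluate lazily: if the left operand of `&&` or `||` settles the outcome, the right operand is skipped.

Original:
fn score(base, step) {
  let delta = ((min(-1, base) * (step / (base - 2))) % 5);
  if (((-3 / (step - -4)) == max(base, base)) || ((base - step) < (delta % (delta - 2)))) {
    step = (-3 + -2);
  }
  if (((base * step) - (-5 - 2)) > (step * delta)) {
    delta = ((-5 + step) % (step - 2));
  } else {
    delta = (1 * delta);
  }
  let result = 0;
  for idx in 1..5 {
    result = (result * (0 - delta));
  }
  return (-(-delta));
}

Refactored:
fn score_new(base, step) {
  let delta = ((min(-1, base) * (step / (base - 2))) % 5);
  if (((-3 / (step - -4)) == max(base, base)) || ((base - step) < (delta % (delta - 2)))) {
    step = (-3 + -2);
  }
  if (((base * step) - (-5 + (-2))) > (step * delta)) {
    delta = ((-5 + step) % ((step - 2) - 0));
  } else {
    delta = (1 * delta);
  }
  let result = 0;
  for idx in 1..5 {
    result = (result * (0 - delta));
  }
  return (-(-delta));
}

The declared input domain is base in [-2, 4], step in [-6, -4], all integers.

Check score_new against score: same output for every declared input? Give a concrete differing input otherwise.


Reading the diff, among the changes: arithmetic usage differs, plus constant usage differs.
Tracing base=0, step=-6: score: delta = 2; division by zero -> ERROR | score_new: delta = 2; division by zero -> ERROR — matching result ERROR.
Across all 21 domain points the two functions coincide.
verdict: equivalent


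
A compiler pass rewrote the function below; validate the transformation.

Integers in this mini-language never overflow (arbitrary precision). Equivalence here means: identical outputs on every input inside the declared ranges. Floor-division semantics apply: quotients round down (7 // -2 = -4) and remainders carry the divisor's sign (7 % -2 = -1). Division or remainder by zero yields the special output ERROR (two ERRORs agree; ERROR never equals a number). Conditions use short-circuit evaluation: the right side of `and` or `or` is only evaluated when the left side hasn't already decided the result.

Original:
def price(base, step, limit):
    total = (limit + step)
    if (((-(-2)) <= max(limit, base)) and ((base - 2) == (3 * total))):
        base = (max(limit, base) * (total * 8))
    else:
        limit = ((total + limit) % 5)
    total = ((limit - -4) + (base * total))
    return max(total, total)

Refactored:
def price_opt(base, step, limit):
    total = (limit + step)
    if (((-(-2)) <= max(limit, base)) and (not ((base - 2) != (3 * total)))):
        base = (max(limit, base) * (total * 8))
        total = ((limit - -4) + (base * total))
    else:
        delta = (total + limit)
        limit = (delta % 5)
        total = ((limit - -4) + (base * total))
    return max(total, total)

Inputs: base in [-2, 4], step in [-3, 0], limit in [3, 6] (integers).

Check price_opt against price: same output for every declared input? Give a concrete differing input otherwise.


Behavior is preserved: although arithmetic usage differs, and boolean connective usage differs, and comparison usage differs, and local variable names differ, and constant usage differs, and statement counts differ, the outputs never diverge.
As a probe, take base=-1, step=-1, limit=3: price runs total becomes 2; next (((-(-2)) <= max(limit, base)) and ((base - 2) == (3 * total))) evaluates to false; next limit becomes 0; next total becomes 2; next final value 2; price_opt runs total becomes 2; next (((-(-2)) <= max(limit, base)) and (not ((base - 2) != (3 * total)))) evaluates to false; next delta becomes 5; next limit becomes 0; next total becomes 2; next final value 2; both end at 2.
Checked all 112 inputs in the declared domain: the outputs agree on every one.
verdict: equivalent


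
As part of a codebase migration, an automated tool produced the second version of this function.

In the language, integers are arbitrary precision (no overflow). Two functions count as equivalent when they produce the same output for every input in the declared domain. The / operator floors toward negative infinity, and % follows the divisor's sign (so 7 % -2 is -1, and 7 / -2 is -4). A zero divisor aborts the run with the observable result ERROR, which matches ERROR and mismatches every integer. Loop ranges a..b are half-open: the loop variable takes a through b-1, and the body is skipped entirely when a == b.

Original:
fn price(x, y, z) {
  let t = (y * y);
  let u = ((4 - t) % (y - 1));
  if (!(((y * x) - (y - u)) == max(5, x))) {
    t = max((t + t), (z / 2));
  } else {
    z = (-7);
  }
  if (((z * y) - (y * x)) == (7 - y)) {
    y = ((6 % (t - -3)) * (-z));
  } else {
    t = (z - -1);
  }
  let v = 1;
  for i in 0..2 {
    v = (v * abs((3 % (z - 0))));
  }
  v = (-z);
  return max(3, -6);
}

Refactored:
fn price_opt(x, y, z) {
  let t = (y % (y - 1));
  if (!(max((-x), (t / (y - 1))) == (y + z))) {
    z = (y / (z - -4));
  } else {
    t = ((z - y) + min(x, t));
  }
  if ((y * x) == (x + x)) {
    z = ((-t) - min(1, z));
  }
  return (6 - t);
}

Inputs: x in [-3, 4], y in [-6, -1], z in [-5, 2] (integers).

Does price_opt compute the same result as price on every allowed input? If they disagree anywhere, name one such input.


Take x=-3, y=-6, z=-5.
price: t=36, then u=-4, then (!(((y * x) - (y - u)) == max(5, x))) is true, then t=72, then (((z * y) - (y * x)) == (7 - y)) is false, then t=-4, then v=1, then (i=0), then v=2, then (i=1), then v=4, then v=5, then returns 3
price_opt: t=-6, then (!(max((-x), (t / (y - 1))) == (y + z))) is true, then z=6, then ((y * x) == (x + x)) is false, then returns 12
3 against 12: the behavior changed.
verdict: not equivalent; witness: x=-3, y=-6, z=-5


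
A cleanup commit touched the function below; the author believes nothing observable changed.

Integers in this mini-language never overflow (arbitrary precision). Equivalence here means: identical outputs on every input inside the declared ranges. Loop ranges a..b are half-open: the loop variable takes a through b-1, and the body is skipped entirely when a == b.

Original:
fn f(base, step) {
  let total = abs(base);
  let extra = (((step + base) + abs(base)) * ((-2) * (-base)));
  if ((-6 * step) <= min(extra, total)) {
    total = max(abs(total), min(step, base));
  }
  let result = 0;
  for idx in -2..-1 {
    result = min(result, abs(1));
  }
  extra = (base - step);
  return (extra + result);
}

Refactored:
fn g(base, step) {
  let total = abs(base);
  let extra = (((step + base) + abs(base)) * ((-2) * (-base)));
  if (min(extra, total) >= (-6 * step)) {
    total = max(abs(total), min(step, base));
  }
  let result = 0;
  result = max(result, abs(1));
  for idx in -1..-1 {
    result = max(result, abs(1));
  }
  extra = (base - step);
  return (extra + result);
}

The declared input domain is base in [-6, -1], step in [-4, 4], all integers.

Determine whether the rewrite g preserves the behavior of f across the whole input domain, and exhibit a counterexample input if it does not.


Try base=-6, step=-4.
f: total becomes 6; next extra becomes 48; next ((-6 * step) <= min(extra, total)) evaluates to false; next result becomes 0; next at idx=-2:; next result becomes 0; next extra becomes -2; next final value -2
g: total becomes 6; next extra becomes 48; next (min(extra, total) >= (-6 * step)) evaluates to false; next result becomes 0; next result becomes 1; next idx never enters its loop body; next extra becomes -2; next final value -1
-2 != -1, so the rewrite changes behavior.
verdict: not equivalent; witness: base=-6, step=-4
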